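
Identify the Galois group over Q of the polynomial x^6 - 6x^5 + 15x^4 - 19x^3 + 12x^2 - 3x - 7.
S_3 x S_3 (also written G36-)

The polynomial f is an irreducible sextic over Q, so G = Gal(f/Q) is one of the 16 transitive subgroups 6T1, ..., 6T16 of S_6. The discriminant of f is 871199469, which is not a perfect square, so G is not contained in A_6. The transitive groups of degree 6 not contained in A_6 are: C_6 (6T1, order 6), S_3 (6T2, order 6), D_6 (6T3, order 12), C_3 x S_3 (6T5, order 18), A_4 x C_2 (6T6, order 24), S_4 (6T8, order 24), S_3 x S_3 (6T9, order 36), S_4 x C_2 (6T11, order 48), (S_3 x S_3) : C_2 (6T13, order 72), PGL(2,5) (6T14, order 120), S_6 (6T16, order 720). By Dedekind's theorem, for a prime p not dividing disc(f) the degrees of the irreducible factors of f mod p form the cycle type of an element of G. Factoring f modulo the 16 such primes p <= 67 (skipping 3, 7, 29, which divide the discriminant), each new pattern first appears at: mod 2: f = (x^6 + x^4 + x^3 + x + 1), pattern 6; mod 5: f = (x + 2)(x + 3)(x^2 + 3)(x^2 + 4x + 1), pattern 2+2+1+1; mod 13: f = (x + 6)(x + 7)(x + 10)(x^3 + 10x^2 + 3x + 8), pattern 3+1+1+1; mod 19: f = (x^2 + 2x + 7)(x^2 + 4x + 8)(x^2 + 7x + 7), pattern 2+2+2; mod 67: f = (x^3 + 64x^2 + 3x + 18)(x^3 + 64x^2 + 3x + 48), pattern 3+3. No other pattern occurs in this range, so the set of observed cycle types is {6, 2+2+1+1, 3+1+1+1, 2+2+2, 3+3}. The candidates containing elements of all these cycle types are S_3 x S_3 (6T9) of order 36, (S_3 x S_3) : C_2 (6T13) of order 72, S_6 (6T16) of order 720; the others are excluded. The observed types are precisely the cycle types that occur in S_3 x S_3 (6T9) (apart from the identity). Each of the other remaining candidates has further cycle types, and by the Chebotarev density theorem the matching factorization patterns would occur for a proportion of primes equal to their share of the group: (S_3 x S_3) : C_2 (6T13) additionally contains elements of type 4+2, 3+2+1, 2+1+1+1+1 (36 of its 72 elements, about 50% of primes); S_6 (6T16) additionally contains elements of type 5+1, 4+2, 4+1+1, 3+2+1, 2+1+1+1+1 (459 of its 720 elements, about 64% of primes). None of the 16 primes tested shows any such pattern (for each of these groups the chance of that is below 10^-4), which rules them out. Hence G = S_3 x S_3 (6T9), of order 36.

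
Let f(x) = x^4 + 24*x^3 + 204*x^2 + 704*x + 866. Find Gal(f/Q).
The polynomial is an irreducible quartic over Q and its discriminant is 53086208, which is not a perfect square, so the Galois group is not contained in A_4. The resolvent cubic y^3 - 204*y^2 + 13432*y - 287776 has exactly one rational root, so the Galois group is C_4 or D_4. The quartic becomes reducible over Q(sqrt(disc)), so the group is C_4.

C_4 (order 4)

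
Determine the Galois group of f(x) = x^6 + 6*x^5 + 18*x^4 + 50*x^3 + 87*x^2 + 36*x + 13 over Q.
PGL(2,5) (order 120)

The polynomial f is an irreducible sextic over Q, so G = Gal(f/Q) is one of the 16 transitive subgroups 6T1, ..., 6T16 of S_6. The discriminant of f is -28010528989632, which is not a perfect square, so G is not contained in A_6. The transitive groups of degree 6 not contained in A_6 are: C_6 (6T1, order 6), S_3 (6T2, order 6), D_6 (6T3, order 12), C_3 x S_3 (6T5, order 18), A_4 x C_2 (6T6, order 24), S_4 (6T8, order 24), S_3 x S_3 (6T9, order 36), S_4 x C_2 (6T11, order 48), (S_3 x S_3) : C_2 (6T13, order 72), PGL(2,5) (6T14, order 120), S_6 (6T16, order 720). By Dedekind's theorem, for a prime p not dividing disc(f) the degrees of the irreducible factors of f mod p form the cycle type of an element of G. Factoring f modulo the 21 such primes p <= 89 (skipping 2, 3, 7, which divide the discriminant), each new pattern first appears at: mod 5: f = (x^6 + x^5 + 3x^4 + 2x^2 + x + 3), pattern 6; mod 11: f = (x + 5)(x^5 + x^4 + 2x^3 + 7x^2 + 8x + 7), pattern 5+1; mod 13: f = (x)(x + 6)(x^4 + 5x^2 + 7x + 6), pattern 4+1+1; mod 23: f = (x + 4)(x + 17)(x^2 + x + 9)(x^2 + 7x + 19), pattern 2+2+1+1; mod 43: f = (x^3 + 3x^2 + 3x + 32)(x^3 + 3x^2 + 6x + 34), pattern 3+3; mod 61: f = (x^2 + 30x + 35)(x^2 + 48x + 6)(x^2 + 50x + 5), pattern 2+2+2. No other pattern occurs in this range, so the set of observed cycle types is {6, 5+1, 4+1+1, 2+2+1+1, 3+3, 2+2+2}. The candidates containing elements of all these cycle types are PGL(2,5) (6T14) of order 120, S_6 (6T16) of order 720; the others are excluded. The observed types are precisely the cycle types that occur in PGL(2,5) (6T14) (apart from the identity). Each of the other remaining candidates has further cycle types, and by the Chebotarev density theorem the matching factorization patterns would occur for a proportion of primes equal to their share of the group: S_6 (6T16) additionally contains elements of type 4+2, 3+2+1, 3+1+1+1, 2+1+1+1+1 (265 of its 720 elements, about 37% of primes). None of the 21 primes tested shows any such pattern (for each of these groups the chance of that is below 10^-4), which rules them out. Hence G = PGL(2,5) (6T14), of order 120.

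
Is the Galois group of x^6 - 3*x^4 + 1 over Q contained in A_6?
No

The polynomial is irreducible of degree 6 over Q. Its discriminant is -419904, which is not a perfect square. A Galois group lies in the alternating group exactly when the discriminant is a square in Q, so the Galois group (A_4 x C_2) is not contained in A_6.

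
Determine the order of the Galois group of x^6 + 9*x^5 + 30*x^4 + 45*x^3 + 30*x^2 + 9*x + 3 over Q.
The degree of the splitting field over Q equals the order of the Galois group, so first determine the group. The polynomial f is an irreducible sextic over Q, so G = Gal(f/Q) is one of the 16 transitive subgroups 6T1, ..., 6T16 of S_6. The discriminant of f is -34992, which is not a perfect square, so G is not contained in A_6. The transitive groups of degree 6 not contained in A_6 are: C_6 (6T1, order 6), S_3 (6T2, order 6), D_6 (6T3, order 12), C_3 x S_3 (6T5, order 18), A_4 x C_2 (6T6, order 24), S_4 (6T8, order 24), S_3 x S_3 (6T9, order 36), S_4 x C_2 (6T11, order 48), (S_3 x S_3) : C_2 (6T13, order 72), PGL(2,5) (6T14, order 120), S_6 (6T16, order 720). By Dedekind's theorem, for a prime p not dividing disc(f) the degrees of the irreducible factors of f mod p form the cycle type of an element of G. Factoring f modulo the 23 such primes p <= 97 (skipping 2, 3, which divide the discriminant), each new pattern first appears at: mod 5: f = (x^2 + 2)(x^2 + x + 1)(x^2 + 3x + 4), pattern 2+2+2; mod 7: f = (x^3 + 5x + 5)(x^3 + 2x^2 + 4x + 2), pattern 3+3; mod 31: f = (x + 5)(x + 9)(x + 11)(x + 23)(x + 25)(x + 29), pattern 1+1+1+1+1+1. No other pattern occurs in this range, so the set of observed cycle types is {2+2+2, 3+3, 1+1+1+1+1+1}. The candidates containing elements of all these cycle types are C_6 (6T1) of order 6, S_3 (6T2) of order 6, D_6 (6T3) of order 12, C_3 x S_3 (6T5) of order 18, A_4 x C_2 (6T6) of order 24, S_4 (6T8) of order 24, S_3 x S_3 (6T9) of order 36, S_4 x C_2 (6T11) of order 48, (S_3 x S_3) : C_2 (6T13) of order 72, PGL(2,5) (6T14) of order 120, S_6 (6T16) of order 720; the others are excluded. The observed types are precisely the cycle types that occur in S_3 (6T2). Each of the other remaining candidates has further cycle types, and by the Chebotarev density theorem the matching factorization patterns would occur for a proportion of primes equal to their share of the group: C_6 (6T1) additionally contains elements of type 6 (2 of its 6 elements, about 33% of primes); D_6 (6T3) additionally contains elements of type 6, 2+2+1+1 (5 of its 12 elements, about 42% of primes); C_3 x S_3 (6T5) additionally contains elements of type 6, 3+1+1+1 (10 of its 18 elements, about 56% of primes); A_4 x C_2 (6T6) additionally contains elements of type 6, 2+2+1+1, 2+1+1+1+1 (14 of its 24 elements, about 58% of primes); S_4 (6T8) additionally contains elements of type 4+1+1, 2+2+1+1 (9 of its 24 elements, about 38% of primes); S_3 x S_3 (6T9) additionally contains elements of type 6, 3+1+1+1, 2+2+1+1 (25 of its 36 elements, about 69% of primes); S_4 x C_2 (6T11) additionally contains elements of type 6, 4+2, 4+1+1, 2+2+1+1, 2+1+1+1+1 (32 of its 48 elements, about 67% of primes); (S_3 x S_3) : C_2 (6T13) additionally contains elements of type 6, 4+2, 3+2+1, 3+1+1+1, 2+2+1+1, 2+1+1+1+1 (61 of its 72 elements, about 85% of primes); PGL(2,5) (6T14) additionally contains elements of type 6, 5+1, 4+1+1, 2+2+1+1 (89 of its 120 elements, about 74% of primes); S_6 (6T16) additionally contains elements of type 6, 5+1, 4+2, 4+1+1, 3+2+1, 3+1+1+1, 2+2+1+1, 2+1+1+1+1 (664 of its 720 elements, about 92% of primes). None of the 23 primes tested shows any such pattern (for each of these groups the chance of that is below 10^-4), which rules them out. Hence G = S_3 (6T2), of order 6. The Galois group S_3 (6T2) has order 6, so the splitting field has degree 6 over Q.

6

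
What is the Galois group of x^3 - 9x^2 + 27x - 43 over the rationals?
The polynomial is an irreducible cubic over Q and its discriminant is -6912, which is not a perfect square. For an irreducible cubic, a non-square discriminant gives Galois group S_3.

3T2: S_3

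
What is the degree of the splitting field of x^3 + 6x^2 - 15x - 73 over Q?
The degree of the splitting field over Q equals the order of the Galois group, so first determine the group. The polynomial is an irreducible cubic over Q and its discriminant is 59049 = 243^2, a perfect square. For an irreducible cubic, a square discriminant forces the Galois group to be A_3, the cyclic group of order 3. The Galois group C_3 (3T1) has order 3, so the splitting field has degree 3 over Q.

3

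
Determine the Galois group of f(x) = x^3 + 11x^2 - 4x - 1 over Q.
C_3, A_3

The polynomial is an irreducible cubic over Q and its discriminant is 8281 = 91^2, a perfect square. For an irreducible cubic, a square discriminant forces the Galois group to be A_3, the cyclic group of order 3.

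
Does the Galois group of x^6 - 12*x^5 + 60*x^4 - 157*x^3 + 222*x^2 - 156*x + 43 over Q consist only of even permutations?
No

The polynomial is irreducible of degree 6 over Q. Its discriminant is -177147, which is not a perfect square. A Galois group lies in the alternating group exactly when the discriminant is a square in Q, so the Galois group (C_3 x S_3) is not contained in A_6.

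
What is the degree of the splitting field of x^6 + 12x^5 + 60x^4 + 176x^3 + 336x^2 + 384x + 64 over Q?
The degree of the splitting field over Q equals the order of the Galois group, so first determine the group. The polynomial f is an irreducible sextic over Q, so G = Gal(f/Q) is one of the 16 transitive subgroups 6T1, ..., 6T16 of S_6. The discriminant of f is 5410421842378752, which is not a perfect square, so G is not contained in A_6. The transitive groups of degree 6 not contained in A_6 are: C_6 (6T1, order 6), S_3 (6T2, order 6), D_6 (6T3, order 12), C_3 x S_3 (6T5, order 18), A_4 x C_2 (6T6, order 24), S_4 (6T8, order 24), S_3 x S_3 (6T9, order 36), S_4 x C_2 (6T11, order 48), (S_3 x S_3) : C_2 (6T13, order 72), PGL(2,5) (6T14, order 120), S_6 (6T16, order 720). By Dedekind's theorem, for a prime p not dividing disc(f) the degrees of the irreducible factors of f mod p form the cycle type of an element of G. Factoring f modulo the 23 such primes p <= 97 (skipping 2, 3, which divide the discriminant), each new pattern first appears at: mod 5: f = (x^6 + 2x^5 + x^3 + x^2 + 4x + 4), pattern 6; mod 11: f = (x + 3)(x + 7)(x^2 + 3x + 3)(x^2 + 10x + 8), pattern 2+2+1+1; mod 13: f = (x + 3)(x + 5)(x + 11)(x^3 + 6x^2 + 12x + 10), pattern 3+1+1+1; mod 31: f = (x^2 + 7x + 25)(x^2 + 17x + 12)(x^2 + 19x + 6), pattern 2+2+2; mod 97: f = (x^3 + 6x^2 + 12x + 33)(x^3 + 6x^2 + 12x + 96), pattern 3+3. No other pattern occurs in this range, so the set of observed cycle types is {6, 2+2+1+1, 3+1+1+1, 2+2+2, 3+3}. The candidates containing elements of all these cycle types are S_3 x S_3 (6T9) of order 36, (S_3 x S_3) : C_2 (6T13) of order 72, S_6 (6T16) of order 720; the others are excluded. The observed types are precisely the cycle types that occur in S_3 x S_3 (6T9) (apart from the identity). Each of the other remaining candidates has further cycle types, and by the Chebotarev density theorem the matching factorization patterns would occur for a proportion of primes equal to their share of the group: (S_3 x S_3) : C_2 (6T13) additionally contains elements of type 4+2, 3+2+1, 2+1+1+1+1 (36 of its 72 elements, about 50% of primes); S_6 (6T16) additionally contains elements of type 5+1, 4+2, 4+1+1, 3+2+1, 2+1+1+1+1 (459 of its 720 elements, about 64% of primes). None of the 23 primes tested shows any such pattern (for each of these groups the chance of that is below 10^-4), which rules them out. Hence G = S_3 x S_3 (6T9), of order 36. The Galois group S_3 x S_3 (6T9) has order 36, so the splitting field has degree 36 over Q.

36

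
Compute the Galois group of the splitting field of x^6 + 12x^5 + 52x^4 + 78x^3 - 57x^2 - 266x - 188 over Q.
The polynomial f is an irreducible sextic over Q, so G = Gal(f/Q) is one of the 16 transitive subgroups 6T1, ..., 6T16 of S_6. The discriminant of f is 454513278976 = 674176^2, a perfect square, so G is contained in A_6. The transitive groups of degree 6 contained in A_6 are: A_4 (6T4, order 12), S_4 (6T7, order 24), (C_3 x C_3) : C_4 (6T10, order 36), PSL(2,5) (6T12, order 60), A_6 (6T15, order 360). By Dedekind's theorem, for a prime p not dividing disc(f) the degrees of the irreducible factors of f mod p form the cycle type of an element of G. Factoring f modulo the 79 such primes p <= 421 (skipping 2, 23, 229, which divide the discriminant), each new pattern first appears at: mod 3: f = (x^3 + x^2 + 2)(x^3 + 2x^2 + 2x + 2), pattern 3+3; mod 7: f = (x^2 + 5x + 5)(x^4 + 5x^2 + 4x + 3), pattern 4+2; mod 29: f = (x + 11)(x + 19)(x^2 + 3x + 12)(x^2 + 8x + 28), pattern 2+2+1+1; mod 193: f = (x + 47)(x + 66)(x + 98)(x + 111)(x + 131)(x + 138), pattern 1+1+1+1+1+1. No other pattern occurs in this range, so the set of observed cycle types is {3+3, 4+2, 2+2+1+1, 1+1+1+1+1+1}. The candidates containing elements of all these cycle types are S_4 (6T7) of order 24, (C_3 x C_3) : C_4 (6T10) of order 36, A_6 (6T15) of order 360; the others are excluded. The observed types are precisely the cycle types that occur in S_4 (6T7). Each of the other remaining candidates has further cycle types, and by the Chebotarev density theorem the matching factorization patterns would occur for a proportion of primes equal to their share of the group: (C_3 x C_3) : C_4 (6T10) additionally contains elements of type 3+1+1+1 (4 of its 36 elements, about 11% of primes); A_6 (6T15) additionally contains elements of type 5+1, 3+1+1+1 (184 of its 360 elements, about 51% of primes). None of the 79 primes tested shows any such pattern (for each of these groups the chance of that is below 10^-4), which rules them out. Hence G = S_4 (6T7), of order 24.

S_4 (also written S4+)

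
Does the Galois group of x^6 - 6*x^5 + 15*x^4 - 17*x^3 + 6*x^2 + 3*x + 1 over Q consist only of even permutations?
No

The polynomial is irreducible of degree 6 over Q. Its discriminant is -177147, which is not a perfect square. A Galois group lies in the alternating group exactly when the discriminant is a square in Q, so the Galois group (C_3 x S_3) is not contained in A_6.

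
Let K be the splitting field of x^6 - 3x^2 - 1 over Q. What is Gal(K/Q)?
The polynomial f is an irreducible sextic over Q, so G = Gal(f/Q) is one of the 16 transitive subgroups 6T1, ..., 6T16 of S_6. The discriminant of f is 419904 = 648^2, a perfect square, so G is contained in A_6. The transitive groups of degree 6 contained in A_6 are: A_4 (6T4, order 12), S_4 (6T7, order 24), (C_3 x C_3) : C_4 (6T10, order 36), PSL(2,5) (6T12, order 60), A_6 (6T15, order 360). By Dedekind's theorem, for a prime p not dividing disc(f) the degrees of the irreducible factors of f mod p form the cycle type of an element of G. Factoring f modulo the 33 such primes p <= 149 (skipping 2, 3, which divide the discriminant), each new pattern first appears at: mod 5: f = (x^3 + x^2 + 3x + 1)(x^3 + 4x^2 + 3x + 4), pattern 3+3; mod 17: f = (x + 2)(x + 15)(x^2 + 7)(x^2 + 14), pattern 2+2+1+1; mod 71: f = (x + 4)(x + 5)(x + 32)(x + 39)(x + 66)(x + 67), pattern 1+1+1+1+1+1. No other pattern occurs in this range, so the set of observed cycle types is {3+3, 2+2+1+1, 1+1+1+1+1+1}. The candidates containing elements of all these cycle types are A_4 (6T4) of order 12, S_4 (6T7) of order 24, (C_3 x C_3) : C_4 (6T10) of order 36, PSL(2,5) (6T12) of order 60, A_6 (6T15) of order 360; the others are excluded. The observed types are precisely the cycle types that occur in A_4 (6T4). Each of the other remaining candidates has further cycle types, and by the Chebotarev density theorem the matching factorization patterns would occur for a proportion of primes equal to their share of the group: S_4 (6T7) additionally contains elements of type 4+2 (6 of its 24 elements, about 25% of primes); (C_3 x C_3) : C_4 (6T10) additionally contains elements of type 4+2, 3+1+1+1 (22 of its 36 elements, about 61% of primes); PSL(2,5) (6T12) additionally contains elements of type 5+1 (24 of its 60 elements, about 40% of primes); A_6 (6T15) additionally contains elements of type 5+1, 4+2, 3+1+1+1 (274 of its 360 elements, about 76% of primes). None of the 33 primes tested shows any such pattern (for each of these groups the chance of that is below 10^-4), which rules them out. Hence G = A_4 (6T4), of order 12.

6T4: A_4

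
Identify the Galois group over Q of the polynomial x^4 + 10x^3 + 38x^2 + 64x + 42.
The polynomial is an irreducible quartic over Q and its discriminant is 3136 = 56^2, a perfect square, so the Galois group is contained in A_4. The resolvent cubic y^3 - 38*y^2 + 472*y - 1912 is irreducible over Q. An irreducible resolvent with square discriminant gives A_4.

A_4 (order 12)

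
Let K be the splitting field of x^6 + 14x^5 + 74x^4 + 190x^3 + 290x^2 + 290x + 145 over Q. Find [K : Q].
36

The degree of the splitting field over Q equals the order of the Galois group, so first determine the group. The polynomial f is an irreducible sextic over Q, so G = Gal(f/Q) is one of the 16 transitive subgroups 6T1, ..., 6T16 of S_6. The discriminant of f is 90962560000 = 301600^2, a perfect square, so G is contained in A_6. The transitive groups of degree 6 contained in A_6 are: A_4 (6T4, order 12), S_4 (6T7, order 24), (C_3 x C_3) : C_4 (6T10, order 36), PSL(2,5) (6T12, order 60), A_6 (6T15, order 360). By Dedekind's theorem, for a prime p not dividing disc(f) the degrees of the irreducible factors of f mod p form the cycle type of an element of G. Factoring f modulo the 19 such primes p <= 83 (skipping 2, 5, 13, 29, which divide the discriminant), each new pattern first appears at: mod 3: f = (x^2 + 1)(x^4 + 2x^3 + x^2 + 2x + 1), pattern 4+2; mod 11: f = (x^3 + 4x^2 + 7x + 7)(x^3 + 10x^2 + 5x + 5), pattern 3+3; mod 19: f = (x + 3)(x + 6)(x^2 + 2x + 10)(x^2 + 3x + 14), pattern 2+2+1+1; mod 61: f = (x + 32)(x + 39)(x + 49)(x^3 + 16x^2 + 15x + 15), pattern 3+1+1+1. No other pattern occurs in this range, so the set of observed cycle types is {4+2, 3+3, 2+2+1+1, 3+1+1+1}. The candidates containing elements of all these cycle types are (C_3 x C_3) : C_4 (6T10) of order 36, A_6 (6T15) of order 360; the others are excluded. The observed types are precisely the cycle types that occur in (C_3 x C_3) : C_4 (6T10) (apart from the identity). Each of the other remaining candidates has further cycle types, and by the Chebotarev density theorem the matching factorization patterns would occur for a proportion of primes equal to their share of the group: A_6 (6T15) additionally contains elements of type 5+1 (144 of its 360 elements, about 40% of primes). None of the 19 primes tested shows any such pattern (for each of these groups the chance of that is below 10^-4), which rules them out. Hence G = (C_3 x C_3) : C_4 (6T10), of order 36. The Galois group (C_3 x C_3) : C_4 (6T10) has order 36, so the splitting field has degree 36 over Q.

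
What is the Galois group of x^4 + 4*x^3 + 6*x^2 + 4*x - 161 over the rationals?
D_4 (order 8)

The polynomial is an irreducible quartic over Q and its discriminant is -1088391168, which is not a perfect square, so the Galois group is not contained in A_4. The resolvent cubic y^3 - 6*y^2 + 660*y - 1304 has exactly one rational root, so the Galois group is C_4 or D_4. The quartic remains irreducible over Q(sqrt(disc)), so the group is D_4.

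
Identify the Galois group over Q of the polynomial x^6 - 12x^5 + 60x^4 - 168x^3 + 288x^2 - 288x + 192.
6T1: C_6

The polynomial f is an irreducible sextic over Q, so G = Gal(f/Q) is one of the 16 transitive subgroups 6T1, ..., 6T16 of S_6. The discriminant of f is -21134460321792, which is not a perfect square, so G is not contained in A_6. The transitive groups of degree 6 not contained in A_6 are: C_6 (6T1, order 6), S_3 (6T2, order 6), D_6 (6T3, order 12), C_3 x S_3 (6T5, order 18), A_4 x C_2 (6T6, order 24), S_4 (6T8, order 24), S_3 x S_3 (6T9, order 36), S_4 x C_2 (6T11, order 48), (S_3 x S_3) : C_2 (6T13, order 72), PGL(2,5) (6T14, order 120), S_6 (6T16, order 720). By Dedekind's theorem, for a prime p not dividing disc(f) the degrees of the irreducible factors of f mod p form the cycle type of an element of G. Factoring f modulo the 37 such primes p <= 167 (skipping 2, 3, which divide the discriminant), each new pattern first appears at: mod 5: f = (x^6 + 3x^5 + 2x^3 + 3x^2 + 2x + 2), pattern 6; mod 7: f = (x^3 + x^2 + 5x + 1)(x^3 + x^2 + 5x + 3), pattern 3+3; mod 17: f = (x^2 + 5x + 7)(x^2 + 7x + 3)(x^2 + 10x + 14), pattern 2+2+2; mod 19: f = (x + 6)(x + 8)(x + 10)(x + 11)(x + 13)(x + 16), pattern 1+1+1+1+1+1. No other pattern occurs in this range, so the set of observed cycle types is {6, 3+3, 2+2+2, 1+1+1+1+1+1}. The candidates containing elements of all these cycle types are C_6 (6T1) of order 6, D_6 (6T3) of order 12, C_3 x S_3 (6T5) of order 18, A_4 x C_2 (6T6) of order 24, S_3 x S_3 (6T9) of order 36, S_4 x C_2 (6T11) of order 48, (S_3 x S_3) : C_2 (6T13) of order 72, PGL(2,5) (6T14) of order 120, S_6 (6T16) of order 720; the others are excluded. The observed types are precisely the cycle types that occur in C_6 (6T1). Each of the other remaining candidates has further cycle types, and by the Chebotarev density theorem the matching factorization patterns would occur for a proportion of primes equal to their share of the group: D_6 (6T3) additionally contains elements of type 2+2+1+1 (3 of its 12 elements, about 25% of primes); C_3 x S_3 (6T5) additionally contains elements of type 3+1+1+1 (4 of its 18 elements, about 22% of primes); A_4 x C_2 (6T6) additionally contains elements of type 2+2+1+1, 2+1+1+1+1 (6 of its 24 elements, about 25% of primes); S_3 x S_3 (6T9) additionally contains elements of type 3+1+1+1, 2+2+1+1 (13 of its 36 elements, about 36% of primes); S_4 x C_2 (6T11) additionally contains elements of type 4+2, 4+1+1, 2+2+1+1, 2+1+1+1+1 (24 of its 48 elements, about 50% of primes); (S_3 x S_3) : C_2 (6T13) additionally contains elements of type 4+2, 3+2+1, 3+1+1+1, 2+2+1+1, 2+1+1+1+1 (49 of its 72 elements, about 68% of primes); PGL(2,5) (6T14) additionally contains elements of type 5+1, 4+1+1, 2+2+1+1 (69 of its 120 elements, about 58% of primes); S_6 (6T16) additionally contains elements of type 5+1, 4+2, 4+1+1, 3+2+1, 3+1+1+1, 2+2+1+1, 2+1+1+1+1 (544 of its 720 elements, about 76% of primes). None of the 37 primes tested shows any such pattern (for each of these groups the chance of that is below 10^-4), which rules them out. Hence G = C_6 (6T1), of order 6.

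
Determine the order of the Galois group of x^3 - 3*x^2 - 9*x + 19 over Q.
3

The degree of the splitting field over Q equals the order of the Galois group, so first determine the group. The polynomial is an irreducible cubic over Q and its discriminant is 5184 = 72^2, a perfect square. For an irreducible cubic, a square discriminant forces the Galois group to be A_3, the cyclic group of order 3. The Galois group C_3 (3T1) has order 3, so the splitting field has degree 3 over Q.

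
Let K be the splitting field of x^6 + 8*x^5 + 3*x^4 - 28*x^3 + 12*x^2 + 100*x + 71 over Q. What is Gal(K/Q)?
A_4 (order 12)

The polynomial f is an irreducible sextic over Q, so G = Gal(f/Q) is one of the 16 transitive subgroups 6T1, ..., 6T16 of S_6. The discriminant of f is 390966467128384 = 19772872^2, a perfect square, so G is contained in A_6. The transitive groups of degree 6 contained in A_6 are: A_4 (6T4, order 12), S_4 (6T7, order 24), (C_3 x C_3) : C_4 (6T10, order 36), PSL(2,5) (6T12, order 60), A_6 (6T15, order 360). By Dedekind's theorem, for a prime p not dividing disc(f) the degrees of the irreducible factors of f mod p form the cycle type of an element of G. Factoring f modulo the 33 such primes p <= 149 (skipping 2, 7, which divide the discriminant), each new pattern first appears at: mod 3: f = (x^3 + x^2 + 2)(x^3 + x^2 + 2x + 1), pattern 3+3; mod 13: f = (x + 8)(x + 10)(x^2 + 6x + 3)(x^2 + 10x + 1), pattern 2+2+1+1. No other pattern occurs in this range, so the set of observed cycle types is {3+3, 2+2+1+1}. The candidates containing elements of all these cycle types are A_4 (6T4) of order 12, S_4 (6T7) of order 24, (C_3 x C_3) : C_4 (6T10) of order 36, PSL(2,5) (6T12) of order 60, A_6 (6T15) of order 360; the others are excluded. The observed types are precisely the cycle types that occur in A_4 (6T4) (apart from the identity). Each of the other remaining candidates has further cycle types, and by the Chebotarev density theorem the matching factorization patterns would occur for a proportion of primes equal to their share of the group: S_4 (6T7) additionally contains elements of type 4+2 (6 of its 24 elements, about 25% of primes); (C_3 x C_3) : C_4 (6T10) additionally contains elements of type 4+2, 3+1+1+1 (22 of its 36 elements, about 61% of primes); PSL(2,5) (6T12) additionally contains elements of type 5+1 (24 of its 60 elements, about 40% of primes); A_6 (6T15) additionally contains elements of type 5+1, 4+2, 3+1+1+1 (274 of its 360 elements, about 76% of primes). None of the 33 primes tested shows any such pattern (for each of these groups the chance of that is below 10^-4), which rules them out. Hence G = A_4 (6T4), of order 12.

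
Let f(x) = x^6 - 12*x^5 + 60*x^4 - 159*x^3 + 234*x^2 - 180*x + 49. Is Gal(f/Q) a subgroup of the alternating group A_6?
No

The polynomial is irreducible of degree 6 over Q. Its discriminant is 871199469, which is not a perfect square. A Galois group lies in the alternating group exactly when the discriminant is a square in Q, so the Galois group (S_3 x S_3) is not contained in A_6.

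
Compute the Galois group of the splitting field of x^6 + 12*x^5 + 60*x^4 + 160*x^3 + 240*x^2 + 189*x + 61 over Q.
The polynomial f is an irreducible sextic over Q, so G = Gal(f/Q) is one of the 16 transitive subgroups 6T1, ..., 6T16 of S_6. The discriminant of f is -9059283, which is not a perfect square, so G is not contained in A_6. The transitive groups of degree 6 not contained in A_6 are: C_6 (6T1, order 6), S_3 (6T2, order 6), D_6 (6T3, order 12), C_3 x S_3 (6T5, order 18), A_4 x C_2 (6T6, order 24), S_4 (6T8, order 24), S_3 x S_3 (6T9, order 36), S_4 x C_2 (6T11, order 48), (S_3 x S_3) : C_2 (6T13, order 72), PGL(2,5) (6T14, order 120), S_6 (6T16, order 720). By Dedekind's theorem, for a prime p not dividing disc(f) the degrees of the irreducible factors of f mod p form the cycle type of an element of G. Factoring f modulo the 28 such primes p <= 127 (skipping 3, 17, 43, which divide the discriminant), each new pattern first appears at: mod 2: f = (x^6 + x + 1), pattern 6; mod 7: f = (x + 3)(x^2 + x + 4)(x^3 + x^2 + 1), pattern 3+2+1; mod 11: f = (x^2 + 2x + 2)(x^4 + 10x^3 + 5x^2 + 9x + 3), pattern 4+2; mod 13: f = (x + 5)(x + 10)(x^2 + 3x + 5)(x^2 + 7x + 3), pattern 2+2+1+1; mod 61: f = (x)(x + 42)(x + 53)(x + 59)(x^2 + 41x + 6), pattern 2+1+1+1+1; mod 97: f = (x + 50)(x + 87)(x + 89)(x^3 + 77x^2 + 65x + 87), pattern 3+1+1+1; mod 113: f = (x^2 + 6)(x^2 + 53x + 61)(x^2 + 72x + 19), pattern 2+2+2; mod 127: f = (x^3 + 45x^2 + 20x + 104)(x^3 + 94x^2 + x + 36), pattern 3+3. No other pattern occurs in this range, so the set of observed cycle types is {6, 3+2+1, 4+2, 2+2+1+1, 2+1+1+1+1, 3+1+1+1, 2+2+2, 3+3}. The candidates containing elements of all these cycle types are (S_3 x S_3) : C_2 (6T13) of order 72, S_6 (6T16) of order 720; the others are excluded. The observed types are precisely the cycle types that occur in (S_3 x S_3) : C_2 (6T13) (apart from the identity). Each of the other remaining candidates has further cycle types, and by the Chebotarev density theorem the matching factorization patterns would occur for a proportion of primes equal to their share of the group: S_6 (6T16) additionally contains elements of type 5+1, 4+1+1 (234 of its 720 elements, about 32% of primes). None of the 28 primes tested shows any such pattern (for each of these groups the chance of that is below 10^-4), which rules them out. Hence G = (S_3 x S_3) : C_2 (6T13), of order 72.

(S_3 x S_3) : C_2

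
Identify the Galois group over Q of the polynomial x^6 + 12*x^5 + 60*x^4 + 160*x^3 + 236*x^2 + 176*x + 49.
The polynomial f is an irreducible sextic over Q, so G = Gal(f/Q) is one of the 16 transitive subgroups 6T1, ..., 6T16 of S_6. The discriminant of f is -3356224, which is not a perfect square, so G is not contained in A_6. The transitive groups of degree 6 not contained in A_6 are: C_6 (6T1, order 6), S_3 (6T2, order 6), D_6 (6T3, order 12), C_3 x S_3 (6T5, order 18), A_4 x C_2 (6T6, order 24), S_4 (6T8, order 24), S_3 x S_3 (6T9, order 36), S_4 x C_2 (6T11, order 48), (S_3 x S_3) : C_2 (6T13, order 72), PGL(2,5) (6T14, order 120), S_6 (6T16, order 720). By Dedekind's theorem, for a prime p not dividing disc(f) the degrees of the irreducible factors of f mod p form the cycle type of an element of G. Factoring f modulo the 67 such primes p <= 347 (skipping 2, 229, which divide the discriminant), each new pattern first appears at: mod 3: f = (x^6 + x^3 + 2x^2 + 2x + 1), pattern 6; mod 5: f = (x^3 + 3x^2 + 2x + 2)(x^3 + 4x^2 + x + 2), pattern 3+3; mod 7: f = (x)(x + 4)(x^4 + x^3 + 6x + 2), pattern 4+1+1; mod 13: f = (x^2 + 4x + 9)(x^4 + 8x^3 + 6x^2 + 12x + 4), pattern 4+2; mod 23: f = (x^2 + 4x + 16)(x^2 + 9x + 9)(x^2 + 22x + 12), pattern 2+2+2; mod 29: f = (x + 12)(x + 21)(x^2 + 3x + 9)(x^2 + 5x + 13), pattern 2+2+1+1; mod 193: f = (x + 8)(x + 46)(x + 96)(x + 101)(x + 151)(x + 189), pattern 1+1+1+1+1+1; mod 347: f = (x + 5)(x + 153)(x + 198)(x + 346)(x^2 + 4x + 259), pattern 2+1+1+1+1. No other pattern occurs in this range, so the set of observed cycle types is {6, 3+3, 4+1+1, 4+2, 2+2+2, 2+2+1+1, 1+1+1+1+1+1, 2+1+1+1+1}. The candidates containing elements of all these cycle types are S_4 x C_2 (6T11) of order 48, S_6 (6T16) of order 720; the others are excluded. The observed types are precisely the cycle types that occur in S_4 x C_2 (6T11). Each of the other remaining candidates has further cycle types, and by the Chebotarev density theorem the matching factorization patterns would occur for a proportion of primes equal to their share of the group: S_6 (6T16) additionally contains elements of type 5+1, 3+2+1, 3+1+1+1 (304 of its 720 elements, about 42% of primes). None of the 67 primes tested shows any such pattern (for each of these groups the chance of that is below 10^-4), which rules them out. Hence G = S_4 x C_2 (6T11), of order 48.

S_4 x C_2 (order 48)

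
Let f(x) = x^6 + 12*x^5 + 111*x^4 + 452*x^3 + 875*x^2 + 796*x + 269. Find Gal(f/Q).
The polynomial f is an irreducible sextic over Q, so G = Gal(f/Q) is one of the 16 transitive subgroups 6T1, ..., 6T16 of S_6. The discriminant of f is 5159930553782272, which is not a perfect square, so G is not contained in A_6. The transitive groups of degree 6 not contained in A_6 are: C_6 (6T1, order 6), S_3 (6T2, order 6), D_6 (6T3, order 12), C_3 x S_3 (6T5, order 18), A_4 x C_2 (6T6, order 24), S_4 (6T8, order 24), S_3 x S_3 (6T9, order 36), S_4 x C_2 (6T11, order 48), (S_3 x S_3) : C_2 (6T13, order 72), PGL(2,5) (6T14, order 120), S_6 (6T16, order 720). By Dedekind's theorem, for a prime p not dividing disc(f) the degrees of the irreducible factors of f mod p form the cycle type of an element of G. Factoring f modulo the 22 such primes p <= 89 (skipping 2, 37, which divide the discriminant), each new pattern first appears at: mod 3: f = (x^3 + x^2 + x + 2)(x^3 + 2x^2 + 1), pattern 3+3; mod 5: f = (x^2 + 2)(x^2 + x + 1)(x^2 + x + 2), pattern 2+2+2; mod 17: f = (x + 2)(x + 16)(x^4 + 11x^3 + 15x + 10), pattern 4+1+1; mod 67: f = (x + 10)(x + 40)(x^2 + 43x + 14)(x^2 + 53x + 55), pattern 2+2+1+1. No other pattern occurs in this range, so the set of observed cycle types is {3+3, 2+2+2, 4+1+1, 2+2+1+1}. The candidates containing elements of all these cycle types are S_4 (6T8) of order 24, S_4 x C_2 (6T11) of order 48, PGL(2,5) (6T14) of order 120, S_6 (6T16) of order 720; the others are excluded. The observed types are precisely the cycle types that occur in S_4 (6T8) (apart from the identity). Each of the other remaining candidates has further cycle types, and by the Chebotarev density theorem the matching factorization patterns would occur for a proportion of primes equal to their share of the group: S_4 x C_2 (6T11) additionally contains elements of type 6, 4+2, 2+1+1+1+1 (17 of its 48 elements, about 35% of primes); PGL(2,5) (6T14) additionally contains elements of type 6, 5+1 (44 of its 120 elements, about 37% of primes); S_6 (6T16) additionally contains elements of type 6, 5+1, 4+2, 3+2+1, 3+1+1+1, 2+1+1+1+1 (529 of its 720 elements, about 73% of primes). None of the 22 primes tested shows any such pattern (for each of these groups the chance of that is below 10^-4), which rules them out. Hence G = S_4 (6T8), of order 24.

S_4 (also written S4-)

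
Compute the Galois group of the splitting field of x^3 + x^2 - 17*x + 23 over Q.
The polynomial is an irreducible cubic over Q and its discriminant is -1472, which is not a perfect square. For an irreducible cubic, a non-square discriminant gives Galois group S_3.

3T2: S_3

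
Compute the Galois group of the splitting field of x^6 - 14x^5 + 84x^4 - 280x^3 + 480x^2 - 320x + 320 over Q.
(C_3 x C_3) : C_4 (order 36)

The polynomial f is an irreducible sextic over Q, so G = Gal(f/Q) is one of the 16 transitive subgroups 6T1, ..., 6T16 of S_6. The discriminant of f is 564385546240000 = 23756800^2, a perfect square, so G is contained in A_6. The transitive groups of degree 6 contained in A_6 are: A_4 (6T4, order 12), S_4 (6T7, order 24), (C_3 x C_3) : C_4 (6T10, order 36), PSL(2,5) (6T12, order 60), A_6 (6T15, order 360). By Dedekind's theorem, for a prime p not dividing disc(f) the degrees of the irreducible factors of f mod p form the cycle type of an element of G. Factoring f modulo the 19 such primes p <= 79 (skipping 2, 5, 29, which divide the discriminant), each new pattern first appears at: mod 3: f = (x^2 + 2x + 2)(x^4 + 2x^3 + x + 1), pattern 4+2; mod 11: f = (x^3 + 8x + 6)(x^3 + 8x^2 + 10x + 2), pattern 3+3; mod 19: f = (x + 12)(x + 14)(x^2 + 7x + 2)(x^2 + 10x + 10), pattern 2+2+1+1; mod 61: f = (x + 3)(x + 36)(x + 50)(x^3 + 19x^2 + 56x + 10), pattern 3+1+1+1. No other pattern occurs in this range, so the set of observed cycle types is {4+2, 3+3, 2+2+1+1, 3+1+1+1}. The candidates containing elements of all these cycle types are (C_3 x C_3) : C_4 (6T10) of order 36, A_6 (6T15) of order 360; the others are excluded. The observed types are precisely the cycle types that occur in (C_3 x C_3) : C_4 (6T10) (apart from the identity). Each of the other remaining candidates has further cycle types, and by the Chebotarev density theorem the matching factorization patterns would occur for a proportion of primes equal to their share of the group: A_6 (6T15) additionally contains elements of type 5+1 (144 of its 360 elements, about 40% of primes). None of the 19 primes tested shows any such pattern (for each of these groups the chance of that is below 10^-4), which rules them out. Hence G = (C_3 x C_3) : C_4 (6T10), of order 36.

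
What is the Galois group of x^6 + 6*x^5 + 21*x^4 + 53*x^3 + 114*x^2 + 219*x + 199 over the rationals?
The polynomial f is an irreducible sextic over Q, so G = Gal(f/Q) is one of the 16 transitive subgroups 6T1, ..., 6T16 of S_6. The discriminant of f is -1691782213203, which is not a perfect square, so G is not contained in A_6. The transitive groups of degree 6 not contained in A_6 are: C_6 (6T1, order 6), S_3 (6T2, order 6), D_6 (6T3, order 12), C_3 x S_3 (6T5, order 18), A_4 x C_2 (6T6, order 24), S_4 (6T8, order 24), S_3 x S_3 (6T9, order 36), S_4 x C_2 (6T11, order 48), (S_3 x S_3) : C_2 (6T13, order 72), PGL(2,5) (6T14, order 120), S_6 (6T16, order 720). By Dedekind's theorem, for a prime p not dividing disc(f) the degrees of the irreducible factors of f mod p form the cycle type of an element of G. Factoring f modulo the 37 such primes p <= 173 (skipping 3, 73, 127, which divide the discriminant), each new pattern first appears at: mod 2: f = (x^6 + x^4 + x^3 + x + 1), pattern 6; mod 7: f = (x^3 + 3x^2 + 6)(x^3 + 3x^2 + 5x + 4), pattern 3+3; mod 17: f = (x^2 + x + 16)(x^2 + 9x + 10)(x^2 + 13x + 9), pattern 2+2+2; mod 19: f = (x + 1)(x + 4)(x + 10)(x + 15)(x + 16)(x + 17), pattern 1+1+1+1+1+1. No other pattern occurs in this range, so the set of observed cycle types is {6, 3+3, 2+2+2, 1+1+1+1+1+1}. The candidates containing elements of all these cycle types are C_6 (6T1) of order 6, D_6 (6T3) of order 12, C_3 x S_3 (6T5) of order 18, A_4 x C_2 (6T6) of order 24, S_3 x S_3 (6T9) of order 36, S_4 x C_2 (6T11) of order 48, (S_3 x S_3) : C_2 (6T13) of order 72, PGL(2,5) (6T14) of order 120, S_6 (6T16) of order 720; the others are excluded. The observed types are precisely the cycle types that occur in C_6 (6T1). Each of the other remaining candidates has further cycle types, and by the Chebotarev density theorem the matching factorization patterns would occur for a proportion of primes equal to their share of the group: D_6 (6T3) additionally contains elements of type 2+2+1+1 (3 of its 12 elements, about 25% of primes); C_3 x S_3 (6T5) additionally contains elements of type 3+1+1+1 (4 of its 18 elements, about 22% of primes); A_4 x C_2 (6T6) additionally contains elements of type 2+2+1+1, 2+1+1+1+1 (6 of its 24 elements, about 25% of primes); S_3 x S_3 (6T9) additionally contains elements of type 3+1+1+1, 2+2+1+1 (13 of its 36 elements, about 36% of primes); S_4 x C_2 (6T11) additionally contains elements of type 4+2, 4+1+1, 2+2+1+1, 2+1+1+1+1 (24 of its 48 elements, about 50% of primes); (S_3 x S_3) : C_2 (6T13) additionally contains elements of type 4+2, 3+2+1, 3+1+1+1, 2+2+1+1, 2+1+1+1+1 (49 of its 72 elements, about 68% of primes); PGL(2,5) (6T14) additionally contains elements of type 5+1, 4+1+1, 2+2+1+1 (69 of its 120 elements, about 58% of primes); S_6 (6T16) additionally contains elements of type 5+1, 4+2, 4+1+1, 3+2+1, 3+1+1+1, 2+2+1+1, 2+1+1+1+1 (544 of its 720 elements, about 76% of primes). None of the 37 primes tested shows any such pattern (for each of these groups the chance of that is below 10^-4), which rules them out. Hence G = C_6 (6T1), of order 6.

6T1: C_6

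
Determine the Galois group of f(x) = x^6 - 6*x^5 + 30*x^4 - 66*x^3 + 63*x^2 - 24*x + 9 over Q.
PGL(2,5) (also written S5(6))

The polynomial f is an irreducible sextic over Q, so G = Gal(f/Q) is one of the 16 transitive subgroups 6T1, ..., 6T16 of S_6. The discriminant of f is -5217636731328, which is not a perfect square, so G is not contained in A_6. The transitive groups of degree 6 not contained in A_6 are: C_6 (6T1, order 6), S_3 (6T2, order 6), D_6 (6T3, order 12), C_3 x S_3 (6T5, order 18), A_4 x C_2 (6T6, order 24), S_4 (6T8, order 24), S_3 x S_3 (6T9, order 36), S_4 x C_2 (6T11, order 48), (S_3 x S_3) : C_2 (6T13, order 72), PGL(2,5) (6T14, order 120), S_6 (6T16, order 720). By Dedekind's theorem, for a prime p not dividing disc(f) the degrees of the irreducible factors of f mod p form the cycle type of an element of G. Factoring f modulo the 21 such primes p <= 89 (skipping 2, 3, 7, which divide the discriminant), each new pattern first appears at: mod 5: f = (x^6 + 4x^5 + 4x^3 + 3x^2 + x + 4), pattern 6; mod 11: f = (x + 2)(x^5 + 3x^4 + 2x^3 + 7x^2 + 5x + 10), pattern 5+1; mod 13: f = (x + 2)(x + 4)(x^4 + x^3 + 3x^2 + 12x + 6), pattern 4+1+1; mod 23: f = (x + 10)(x + 12)(x^2 + 3x + 16)(x^2 + 15x + 5), pattern 2+2+1+1; mod 43: f = (x^3 + 2x^2 + 24x + 7)(x^3 + 35x^2 + 22x + 32), pattern 3+3; mod 61: f = (x^2 + 3x + 30)(x^2 + 14x + 43)(x^2 + 38x + 1), pattern 2+2+2. No other pattern occurs in this range, so the set of observed cycle types is {6, 5+1, 4+1+1, 2+2+1+1, 3+3, 2+2+2}. The candidates containing elements of all these cycle types are PGL(2,5) (6T14) of order 120, S_6 (6T16) of order 720; the others are excluded. The observed types are precisely the cycle types that occur in PGL(2,5) (6T14) (apart from the identity). Each of the other remaining candidates has further cycle types, and by the Chebotarev density theorem the matching factorization patterns would occur for a proportion of primes equal to their share of the group: S_6 (6T16) additionally contains elements of type 4+2, 3+2+1, 3+1+1+1, 2+1+1+1+1 (265 of its 720 elements, about 37% of primes). None of the 21 primes tested shows any such pattern (for each of these groups the chance of that is below 10^-4), which rules them out. Hence G = PGL(2,5) (6T14), of order 120.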